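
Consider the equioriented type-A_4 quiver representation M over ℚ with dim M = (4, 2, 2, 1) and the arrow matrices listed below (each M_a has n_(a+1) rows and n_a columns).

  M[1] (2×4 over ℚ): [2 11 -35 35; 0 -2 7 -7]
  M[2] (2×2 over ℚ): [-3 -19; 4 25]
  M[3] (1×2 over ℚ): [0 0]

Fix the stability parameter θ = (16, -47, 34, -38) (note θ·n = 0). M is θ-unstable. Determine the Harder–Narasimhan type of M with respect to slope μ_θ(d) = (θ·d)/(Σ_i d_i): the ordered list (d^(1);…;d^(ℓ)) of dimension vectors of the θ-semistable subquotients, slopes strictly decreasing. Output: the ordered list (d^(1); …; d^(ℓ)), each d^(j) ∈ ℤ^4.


Via rank(M_{q-1}∘⋯∘M_p): M ≅ I[1,1]^2, I[1,3]^2, I[4,4].
μ_θ-semistable layers: μ^(1)=34; μ^(2)=16; μ^(3)=-31/2; μ^(4)=-38

((0, 0, 2, 0); (2, 0, 0, 0); (2, 2, 0, 0); (0, 0, 0, 1))


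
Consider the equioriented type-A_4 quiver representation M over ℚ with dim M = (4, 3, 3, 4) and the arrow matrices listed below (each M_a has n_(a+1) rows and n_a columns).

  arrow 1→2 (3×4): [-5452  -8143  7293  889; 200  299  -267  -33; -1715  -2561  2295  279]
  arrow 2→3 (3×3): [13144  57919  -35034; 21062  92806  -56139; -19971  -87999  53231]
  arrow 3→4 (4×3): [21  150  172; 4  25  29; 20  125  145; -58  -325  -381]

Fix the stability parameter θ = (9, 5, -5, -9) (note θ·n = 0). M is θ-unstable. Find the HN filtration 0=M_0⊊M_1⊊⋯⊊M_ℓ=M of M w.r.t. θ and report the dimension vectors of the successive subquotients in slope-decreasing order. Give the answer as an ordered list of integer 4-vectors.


Via rank(M_{q-1}∘⋯∘M_p): M ≅ I[1,1], I[1,3], I[1,4]^2, I[4,4]^2.
μ_θ-semistable layers: μ^(1)=9; μ^(2)=3; μ^(3)=0; μ^(4)=-9

((1, 0, 0, 0); (1, 1, 1, 0); (2, 2, 2, 2); (0, 0, 0, 2))


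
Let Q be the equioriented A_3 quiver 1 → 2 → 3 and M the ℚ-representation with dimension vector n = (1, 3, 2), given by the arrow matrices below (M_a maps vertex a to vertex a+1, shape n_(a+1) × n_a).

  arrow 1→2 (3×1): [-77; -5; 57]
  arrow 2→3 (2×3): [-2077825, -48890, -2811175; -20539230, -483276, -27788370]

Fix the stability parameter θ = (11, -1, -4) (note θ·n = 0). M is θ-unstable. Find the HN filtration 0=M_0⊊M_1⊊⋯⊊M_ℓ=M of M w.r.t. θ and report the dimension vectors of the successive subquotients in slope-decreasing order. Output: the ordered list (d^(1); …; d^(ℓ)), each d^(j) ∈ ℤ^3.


Barcode: M ≅ I[1,2], I[2,2], I[2,3], I[3,3]. HN layers by μ_θ (4 steps, strictly decreasing):
  μ^(1)=5; μ^(2)=-1; μ^(3)=-5/2; μ^(4)=-4

((1, 1, 0); (0, 1, 0); (0, 1, 1); (0, 0, 1))


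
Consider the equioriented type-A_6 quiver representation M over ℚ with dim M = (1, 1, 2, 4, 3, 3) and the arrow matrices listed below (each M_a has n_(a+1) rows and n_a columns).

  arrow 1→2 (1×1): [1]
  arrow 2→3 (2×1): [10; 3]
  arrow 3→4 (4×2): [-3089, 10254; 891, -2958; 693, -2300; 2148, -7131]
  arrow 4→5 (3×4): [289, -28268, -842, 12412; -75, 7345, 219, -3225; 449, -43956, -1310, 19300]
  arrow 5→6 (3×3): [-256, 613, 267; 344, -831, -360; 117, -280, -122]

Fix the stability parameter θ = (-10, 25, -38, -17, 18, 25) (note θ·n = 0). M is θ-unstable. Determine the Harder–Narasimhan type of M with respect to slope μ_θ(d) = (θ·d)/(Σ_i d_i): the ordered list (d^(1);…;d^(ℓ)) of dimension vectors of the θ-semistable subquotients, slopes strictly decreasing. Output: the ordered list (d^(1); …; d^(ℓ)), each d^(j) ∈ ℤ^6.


Barcode: M ≅ I[1,6], I[3,6], I[4,4], I[4,6]. HN layers by μ_θ (5 steps, strictly decreasing):
  μ^(1)=25; μ^(2)=18; μ^(3)=-10; μ^(4)=-17; μ^(5)=-38

((0, 0, 0, 0, 0, 3); (0, 0, 0, 0, 3, 0); (1, 1, 1, 1, 0, 0); (0, 0, 0, 3, 0, 0); (0, 0, 1, 0, 0, 0))


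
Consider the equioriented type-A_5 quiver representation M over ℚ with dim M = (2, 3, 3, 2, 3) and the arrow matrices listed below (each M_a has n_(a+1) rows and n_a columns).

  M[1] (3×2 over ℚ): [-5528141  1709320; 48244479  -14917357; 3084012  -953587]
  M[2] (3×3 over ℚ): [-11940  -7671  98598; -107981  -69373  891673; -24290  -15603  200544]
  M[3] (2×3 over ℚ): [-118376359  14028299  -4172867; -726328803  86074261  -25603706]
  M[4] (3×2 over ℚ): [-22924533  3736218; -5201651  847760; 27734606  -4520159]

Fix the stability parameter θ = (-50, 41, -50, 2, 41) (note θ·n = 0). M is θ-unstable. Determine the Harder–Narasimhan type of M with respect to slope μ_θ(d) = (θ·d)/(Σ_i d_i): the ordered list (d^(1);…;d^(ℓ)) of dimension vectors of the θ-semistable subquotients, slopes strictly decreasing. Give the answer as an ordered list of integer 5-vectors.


Via rank(M_{q-1}∘⋯∘M_p): M ≅ I[1,2], I[1,5], I[2,5], I[3,3], I[5,5].
μ_θ-semistable layers: μ^(1)=41; μ^(2)=2; μ^(3)=-9/2; μ^(4)=-50

((0, 1, 0, 0, 3); (0, 0, 0, 2, 0); (0, 2, 2, 0, 0); (2, 0, 1, 0, 0))


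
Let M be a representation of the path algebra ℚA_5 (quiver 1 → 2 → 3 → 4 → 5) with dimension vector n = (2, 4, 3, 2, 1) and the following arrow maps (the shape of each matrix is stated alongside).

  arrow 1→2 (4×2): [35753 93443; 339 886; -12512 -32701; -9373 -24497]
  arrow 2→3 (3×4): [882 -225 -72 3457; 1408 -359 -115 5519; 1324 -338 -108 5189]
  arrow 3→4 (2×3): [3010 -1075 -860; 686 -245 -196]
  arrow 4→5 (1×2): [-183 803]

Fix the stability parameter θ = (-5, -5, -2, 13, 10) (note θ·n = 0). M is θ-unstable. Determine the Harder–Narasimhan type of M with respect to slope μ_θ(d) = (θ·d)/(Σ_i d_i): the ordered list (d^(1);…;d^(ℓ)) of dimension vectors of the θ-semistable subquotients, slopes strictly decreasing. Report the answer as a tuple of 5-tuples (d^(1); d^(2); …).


Interval decomposition of M: I[1,3]^2, I[2,2], I[2,5], I[4,4].
HN type (ℓ=4): μ^(1)=13; μ^(2)=23/2; μ^(3)=-2; μ^(4)=-5

((0, 0, 0, 1, 0); (0, 0, 0, 1, 1); (0, 0, 3, 0, 0); (2, 4, 0, 0, 0))


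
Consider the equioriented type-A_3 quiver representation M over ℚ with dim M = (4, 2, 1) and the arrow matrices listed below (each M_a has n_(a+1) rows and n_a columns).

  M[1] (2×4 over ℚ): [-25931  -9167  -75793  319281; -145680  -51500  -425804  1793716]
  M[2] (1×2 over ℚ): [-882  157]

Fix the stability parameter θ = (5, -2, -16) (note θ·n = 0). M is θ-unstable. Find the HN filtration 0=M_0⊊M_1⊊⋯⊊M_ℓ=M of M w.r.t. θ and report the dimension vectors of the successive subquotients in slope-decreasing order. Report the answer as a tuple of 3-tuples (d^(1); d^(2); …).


Via rank(M_{q-1}∘⋯∘M_p): M ≅ I[1,1]^2, I[1,2], I[1,3].
μ_θ-semistable layers: μ^(1)=5; μ^(2)=3/2; μ^(3)=-13/3

((2, 0, 0); (1, 1, 0); (1, 1, 1))


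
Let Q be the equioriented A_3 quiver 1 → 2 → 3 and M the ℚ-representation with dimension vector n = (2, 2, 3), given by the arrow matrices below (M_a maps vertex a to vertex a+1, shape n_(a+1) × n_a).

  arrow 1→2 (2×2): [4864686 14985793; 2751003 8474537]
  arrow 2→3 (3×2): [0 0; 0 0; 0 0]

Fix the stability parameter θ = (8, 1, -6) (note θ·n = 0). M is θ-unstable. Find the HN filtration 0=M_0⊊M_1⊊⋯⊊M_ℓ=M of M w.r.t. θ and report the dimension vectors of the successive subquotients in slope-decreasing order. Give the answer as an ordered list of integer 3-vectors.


Via rank(M_{q-1}∘⋯∘M_p): M ≅ I[1,2]^2, I[3,3]^3.
μ_θ-semistable layers: μ^(1)=9/2; μ^(2)=-6

((2, 2, 0); (0, 0, 3))


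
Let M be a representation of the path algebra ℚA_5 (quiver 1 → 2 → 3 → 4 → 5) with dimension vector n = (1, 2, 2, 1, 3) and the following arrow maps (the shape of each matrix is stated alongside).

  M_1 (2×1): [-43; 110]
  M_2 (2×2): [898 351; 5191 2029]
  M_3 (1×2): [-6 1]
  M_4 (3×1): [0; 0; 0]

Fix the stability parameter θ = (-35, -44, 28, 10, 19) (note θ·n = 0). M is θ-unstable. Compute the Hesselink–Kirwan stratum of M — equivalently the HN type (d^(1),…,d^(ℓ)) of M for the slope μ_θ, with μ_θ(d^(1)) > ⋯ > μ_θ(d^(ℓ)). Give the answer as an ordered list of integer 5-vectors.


Barcode: M ≅ I[1,4], I[2,3], I[5,5]^3. HN layers by μ_θ (4 steps, strictly decreasing):
  μ^(1)=28; μ^(2)=19; μ^(3)=-79/2; μ^(4)=-44

((0, 0, 1, 0, 0); (0, 0, 1, 1, 3); (1, 1, 0, 0, 0); (0, 1, 0, 0, 0))


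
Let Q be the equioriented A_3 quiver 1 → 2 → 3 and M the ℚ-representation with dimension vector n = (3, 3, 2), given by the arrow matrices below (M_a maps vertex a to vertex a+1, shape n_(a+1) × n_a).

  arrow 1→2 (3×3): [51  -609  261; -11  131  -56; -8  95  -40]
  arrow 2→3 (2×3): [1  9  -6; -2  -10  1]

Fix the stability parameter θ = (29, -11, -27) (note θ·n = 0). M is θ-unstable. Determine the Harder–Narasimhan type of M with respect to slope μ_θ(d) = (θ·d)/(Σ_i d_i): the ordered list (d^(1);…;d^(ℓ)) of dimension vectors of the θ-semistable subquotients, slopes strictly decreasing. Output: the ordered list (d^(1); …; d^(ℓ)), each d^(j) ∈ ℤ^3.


Interval decomposition of M: I[1,2], I[1,3]^2.
HN type (ℓ=2): μ^(1)=9; μ^(2)=-3

((1, 1, 0); (2, 2, 2))


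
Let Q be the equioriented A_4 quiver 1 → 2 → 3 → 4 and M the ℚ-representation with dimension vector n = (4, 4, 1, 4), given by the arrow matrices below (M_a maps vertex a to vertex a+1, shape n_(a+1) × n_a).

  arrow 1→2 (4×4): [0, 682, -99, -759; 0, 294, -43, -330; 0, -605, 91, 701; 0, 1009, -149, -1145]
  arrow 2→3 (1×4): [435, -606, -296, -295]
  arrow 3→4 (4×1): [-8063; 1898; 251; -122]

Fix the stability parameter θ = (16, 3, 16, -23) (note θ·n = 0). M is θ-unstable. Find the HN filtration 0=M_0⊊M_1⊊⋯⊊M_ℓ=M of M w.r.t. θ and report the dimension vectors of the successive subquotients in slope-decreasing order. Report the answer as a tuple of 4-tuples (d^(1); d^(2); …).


Interval decomposition of M: I[1,1], I[1,2]^2, I[1,4], I[2,2], I[4,4]^3.
HN type (ℓ=4): μ^(1)=16; μ^(2)=19/2; μ^(3)=3; μ^(4)=-23

((1, 0, 0, 0); (2, 2, 0, 0); (1, 2, 1, 1); (0, 0, 0, 3))


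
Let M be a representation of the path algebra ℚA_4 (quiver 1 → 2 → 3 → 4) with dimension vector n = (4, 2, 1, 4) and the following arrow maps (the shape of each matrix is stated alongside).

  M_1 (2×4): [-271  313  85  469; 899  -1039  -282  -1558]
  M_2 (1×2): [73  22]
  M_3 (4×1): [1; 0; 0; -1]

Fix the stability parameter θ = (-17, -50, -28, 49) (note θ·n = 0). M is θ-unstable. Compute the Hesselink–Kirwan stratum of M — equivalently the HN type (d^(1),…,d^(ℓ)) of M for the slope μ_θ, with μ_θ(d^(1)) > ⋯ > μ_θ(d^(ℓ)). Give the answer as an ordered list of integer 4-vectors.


Barcode: M ≅ I[1,1]^2, I[1,2], I[1,4], I[4,4]^3. HN layers by μ_θ (4 steps, strictly decreasing):
  μ^(1)=49; μ^(2)=-17; μ^(3)=-28; μ^(4)=-67/2

((0, 0, 0, 4); (2, 0, 0, 0); (0, 0, 1, 0); (2, 2, 0, 0))


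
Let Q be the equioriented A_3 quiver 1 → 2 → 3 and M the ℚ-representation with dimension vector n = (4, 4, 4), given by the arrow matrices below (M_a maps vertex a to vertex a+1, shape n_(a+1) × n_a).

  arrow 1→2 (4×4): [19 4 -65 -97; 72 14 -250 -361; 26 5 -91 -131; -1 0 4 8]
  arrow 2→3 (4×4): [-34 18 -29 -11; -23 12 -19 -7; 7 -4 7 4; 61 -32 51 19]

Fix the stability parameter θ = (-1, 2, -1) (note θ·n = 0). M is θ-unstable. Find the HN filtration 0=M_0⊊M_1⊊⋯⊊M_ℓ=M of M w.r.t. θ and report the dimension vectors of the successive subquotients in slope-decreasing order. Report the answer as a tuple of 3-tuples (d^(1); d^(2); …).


Via rank(M_{q-1}∘⋯∘M_p): M ≅ I[1,2], I[1,3]^3, I[3,3].
μ_θ-semistable layers: μ^(1)=2; μ^(2)=1/2; μ^(3)=-1

((0, 1, 0); (0, 3, 3); (4, 0, 1))


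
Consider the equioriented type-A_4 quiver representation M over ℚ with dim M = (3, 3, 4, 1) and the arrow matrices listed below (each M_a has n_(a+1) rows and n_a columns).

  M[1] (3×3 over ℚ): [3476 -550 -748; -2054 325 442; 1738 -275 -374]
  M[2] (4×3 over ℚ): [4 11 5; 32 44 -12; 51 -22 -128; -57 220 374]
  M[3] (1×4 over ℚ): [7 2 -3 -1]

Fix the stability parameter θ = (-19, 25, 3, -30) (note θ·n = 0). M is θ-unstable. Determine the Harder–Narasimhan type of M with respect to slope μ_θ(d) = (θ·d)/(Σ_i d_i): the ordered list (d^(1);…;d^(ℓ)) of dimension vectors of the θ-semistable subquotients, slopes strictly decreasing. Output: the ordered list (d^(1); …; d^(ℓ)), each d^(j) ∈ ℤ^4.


Interval decomposition of M: I[1,1]^2, I[1,2], I[2,3], I[2,4], I[3,3]^2.
HN type (ℓ=5): μ^(1)=25; μ^(2)=14; μ^(3)=3; μ^(4)=-2/3; μ^(5)=-19

((0, 1, 0, 0); (0, 1, 1, 0); (0, 0, 2, 0); (0, 1, 1, 1); (3, 0, 0, 0))


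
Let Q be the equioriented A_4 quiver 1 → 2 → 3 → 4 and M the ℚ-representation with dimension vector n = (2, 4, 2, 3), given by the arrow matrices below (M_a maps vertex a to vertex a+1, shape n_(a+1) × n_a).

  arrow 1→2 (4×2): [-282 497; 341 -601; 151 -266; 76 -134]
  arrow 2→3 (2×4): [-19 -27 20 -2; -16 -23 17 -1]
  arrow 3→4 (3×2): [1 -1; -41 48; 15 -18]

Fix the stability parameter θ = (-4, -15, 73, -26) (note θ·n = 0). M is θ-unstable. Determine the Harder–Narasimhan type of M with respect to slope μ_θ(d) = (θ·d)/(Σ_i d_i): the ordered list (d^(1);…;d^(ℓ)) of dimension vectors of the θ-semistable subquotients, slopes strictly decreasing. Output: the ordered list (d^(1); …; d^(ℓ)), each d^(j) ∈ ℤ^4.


Barcode: M ≅ I[1,4]^2, I[2,2]^2, I[4,4]. HN layers by μ_θ (4 steps, strictly decreasing):
  μ^(1)=47/2; μ^(2)=-19/2; μ^(3)=-15; μ^(4)=-26

((0, 0, 2, 2); (2, 2, 0, 0); (0, 2, 0, 0); (0, 0, 0, 1))


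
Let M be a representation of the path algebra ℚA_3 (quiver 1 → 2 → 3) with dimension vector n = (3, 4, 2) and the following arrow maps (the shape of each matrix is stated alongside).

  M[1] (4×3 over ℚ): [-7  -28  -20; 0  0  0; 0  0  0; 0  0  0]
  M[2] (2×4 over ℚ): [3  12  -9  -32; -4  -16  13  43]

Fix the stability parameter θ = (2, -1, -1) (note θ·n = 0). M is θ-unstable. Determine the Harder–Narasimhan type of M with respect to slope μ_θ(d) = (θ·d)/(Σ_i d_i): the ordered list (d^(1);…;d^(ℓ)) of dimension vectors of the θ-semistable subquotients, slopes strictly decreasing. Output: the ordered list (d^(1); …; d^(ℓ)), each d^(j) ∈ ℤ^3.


Barcode: M ≅ I[1,1]^2, I[1,3], I[2,2]^2, I[2,3]. HN layers by μ_θ (3 steps, strictly decreasing):
  μ^(1)=2; μ^(2)=0; μ^(3)=-1

((2, 0, 0); (1, 1, 1); (0, 3, 1))


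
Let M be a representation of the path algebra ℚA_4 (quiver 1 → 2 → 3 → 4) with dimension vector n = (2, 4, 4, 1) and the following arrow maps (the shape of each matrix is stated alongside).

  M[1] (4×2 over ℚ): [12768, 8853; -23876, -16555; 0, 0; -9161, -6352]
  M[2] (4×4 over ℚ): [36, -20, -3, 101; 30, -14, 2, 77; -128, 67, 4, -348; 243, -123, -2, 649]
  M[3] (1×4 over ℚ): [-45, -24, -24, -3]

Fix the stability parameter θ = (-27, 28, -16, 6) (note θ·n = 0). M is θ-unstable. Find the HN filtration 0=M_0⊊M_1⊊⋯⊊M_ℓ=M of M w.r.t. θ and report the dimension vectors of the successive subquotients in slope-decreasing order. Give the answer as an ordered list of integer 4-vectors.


Via rank(M_{q-1}∘⋯∘M_p): M ≅ I[1,3]^2, I[2,3], I[2,4].
μ_θ-semistable layers: μ^(1)=6; μ^(2)=-27

((0, 4, 4, 1); (2, 0, 0, 0))


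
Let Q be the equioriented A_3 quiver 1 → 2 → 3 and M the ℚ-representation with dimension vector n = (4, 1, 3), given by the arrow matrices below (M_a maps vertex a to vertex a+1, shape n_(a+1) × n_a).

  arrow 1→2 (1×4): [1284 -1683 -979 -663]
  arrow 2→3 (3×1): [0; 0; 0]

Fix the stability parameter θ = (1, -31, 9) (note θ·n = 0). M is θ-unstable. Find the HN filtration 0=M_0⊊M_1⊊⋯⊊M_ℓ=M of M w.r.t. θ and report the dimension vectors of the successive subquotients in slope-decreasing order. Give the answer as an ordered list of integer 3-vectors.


Via rank(M_{q-1}∘⋯∘M_p): M ≅ I[1,1]^3, I[1,2], I[3,3]^3.
μ_θ-semistable layers: μ^(1)=9; μ^(2)=1; μ^(3)=-15

((0, 0, 3); (3, 0, 0); (1, 1, 0))


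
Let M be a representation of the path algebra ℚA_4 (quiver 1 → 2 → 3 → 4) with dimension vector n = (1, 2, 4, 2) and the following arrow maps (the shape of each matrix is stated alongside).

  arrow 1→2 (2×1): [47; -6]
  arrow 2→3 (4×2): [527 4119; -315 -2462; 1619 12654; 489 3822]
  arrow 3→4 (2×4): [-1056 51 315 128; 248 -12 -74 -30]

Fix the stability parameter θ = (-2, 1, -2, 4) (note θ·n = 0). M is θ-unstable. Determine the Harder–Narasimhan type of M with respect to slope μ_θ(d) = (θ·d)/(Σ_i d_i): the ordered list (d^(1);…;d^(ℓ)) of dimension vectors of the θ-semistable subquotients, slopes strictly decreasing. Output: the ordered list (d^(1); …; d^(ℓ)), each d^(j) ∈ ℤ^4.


Barcode: M ≅ I[1,3], I[2,3], I[3,4]^2. HN layers by μ_θ (3 steps, strictly decreasing):
  μ^(1)=4; μ^(2)=-1/2; μ^(3)=-2

((0, 0, 0, 2); (0, 2, 2, 0); (1, 0, 2, 0))


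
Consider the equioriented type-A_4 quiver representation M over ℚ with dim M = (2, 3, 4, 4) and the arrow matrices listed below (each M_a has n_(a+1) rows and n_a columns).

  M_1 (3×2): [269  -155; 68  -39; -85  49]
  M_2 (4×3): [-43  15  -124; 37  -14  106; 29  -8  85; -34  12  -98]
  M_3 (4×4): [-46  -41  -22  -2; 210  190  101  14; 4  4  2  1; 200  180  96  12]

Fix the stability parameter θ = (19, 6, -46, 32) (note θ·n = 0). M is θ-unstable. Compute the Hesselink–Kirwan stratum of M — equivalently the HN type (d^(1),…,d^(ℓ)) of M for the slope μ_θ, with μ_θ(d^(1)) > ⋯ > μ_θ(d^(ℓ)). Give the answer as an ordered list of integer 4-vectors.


Interval decomposition of M: I[1,3], I[1,4], I[2,4], I[3,4], I[4,4].
HN type (ℓ=4): μ^(1)=32; μ^(2)=-7; μ^(3)=-20; μ^(4)=-46

((0, 0, 0, 4); (2, 2, 2, 0); (0, 1, 1, 0); (0, 0, 1, 0))


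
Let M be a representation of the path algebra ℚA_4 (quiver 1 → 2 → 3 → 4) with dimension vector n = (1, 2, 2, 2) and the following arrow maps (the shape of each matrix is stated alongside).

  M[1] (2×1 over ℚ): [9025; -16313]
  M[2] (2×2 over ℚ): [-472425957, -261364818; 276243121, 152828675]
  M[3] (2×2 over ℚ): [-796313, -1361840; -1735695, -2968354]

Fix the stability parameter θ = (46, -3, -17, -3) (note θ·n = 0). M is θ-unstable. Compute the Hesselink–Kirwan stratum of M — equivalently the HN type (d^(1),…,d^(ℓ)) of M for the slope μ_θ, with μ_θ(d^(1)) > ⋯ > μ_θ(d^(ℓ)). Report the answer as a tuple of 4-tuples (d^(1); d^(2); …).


Via rank(M_{q-1}∘⋯∘M_p): M ≅ I[1,4], I[2,4].
μ_θ-semistable layers: μ^(1)=23/4; μ^(2)=-3; μ^(3)=-10

((1, 1, 1, 1); (0, 0, 0, 1); (0, 1, 1, 0))


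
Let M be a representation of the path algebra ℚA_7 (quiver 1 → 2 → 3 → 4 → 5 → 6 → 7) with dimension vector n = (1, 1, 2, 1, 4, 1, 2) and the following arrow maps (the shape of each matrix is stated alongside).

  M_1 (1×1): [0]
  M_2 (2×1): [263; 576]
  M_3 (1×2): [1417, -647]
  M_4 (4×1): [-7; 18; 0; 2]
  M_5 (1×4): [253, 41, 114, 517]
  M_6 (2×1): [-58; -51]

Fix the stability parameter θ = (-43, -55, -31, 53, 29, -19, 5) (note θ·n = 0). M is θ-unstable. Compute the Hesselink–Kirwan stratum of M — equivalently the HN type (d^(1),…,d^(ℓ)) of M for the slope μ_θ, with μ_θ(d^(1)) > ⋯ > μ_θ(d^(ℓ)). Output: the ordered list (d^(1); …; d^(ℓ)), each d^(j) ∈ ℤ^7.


Via rank(M_{q-1}∘⋯∘M_p): M ≅ I[1,1], I[2,7], I[3,3], I[5,5]^3, I[7,7].
μ_θ-semistable layers: μ^(1)=29; μ^(2)=17; μ^(3)=5; μ^(4)=-31; μ^(5)=-43; μ^(6)=-55

((0, 0, 0, 0, 3, 0, 0); (0, 0, 0, 1, 1, 1, 1); (0, 0, 0, 0, 0, 0, 1); (0, 0, 2, 0, 0, 0, 0); (1, 0, 0, 0, 0, 0, 0); (0, 1, 0, 0, 0, 0, 0))


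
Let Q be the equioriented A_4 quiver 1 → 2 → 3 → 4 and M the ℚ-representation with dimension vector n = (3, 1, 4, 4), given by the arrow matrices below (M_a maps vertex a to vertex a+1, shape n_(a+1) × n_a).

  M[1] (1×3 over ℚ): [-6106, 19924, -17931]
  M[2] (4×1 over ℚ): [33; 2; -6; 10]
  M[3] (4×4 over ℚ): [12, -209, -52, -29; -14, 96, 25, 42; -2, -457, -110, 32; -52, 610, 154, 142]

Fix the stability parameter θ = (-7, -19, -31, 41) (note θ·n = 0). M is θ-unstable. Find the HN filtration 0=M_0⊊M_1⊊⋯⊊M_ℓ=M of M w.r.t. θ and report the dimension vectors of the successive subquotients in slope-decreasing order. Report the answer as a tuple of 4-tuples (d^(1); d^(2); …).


Via rank(M_{q-1}∘⋯∘M_p): M ≅ I[1,1]^2, I[1,3], I[3,4]^3, I[4,4].
μ_θ-semistable layers: μ^(1)=41; μ^(2)=-7; μ^(3)=-19; μ^(4)=-31

((0, 0, 0, 4); (2, 0, 0, 0); (1, 1, 1, 0); (0, 0, 3, 0))


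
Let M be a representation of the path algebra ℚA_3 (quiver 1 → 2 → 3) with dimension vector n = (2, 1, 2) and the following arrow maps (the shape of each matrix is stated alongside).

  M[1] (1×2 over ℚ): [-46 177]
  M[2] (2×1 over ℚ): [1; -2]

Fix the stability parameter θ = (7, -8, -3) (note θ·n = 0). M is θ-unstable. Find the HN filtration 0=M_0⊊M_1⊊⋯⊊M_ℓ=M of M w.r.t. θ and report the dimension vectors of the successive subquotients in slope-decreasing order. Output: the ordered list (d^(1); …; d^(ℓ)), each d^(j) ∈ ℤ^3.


Via rank(M_{q-1}∘⋯∘M_p): M ≅ I[1,1], I[1,3], I[3,3].
μ_θ-semistable layers: μ^(1)=7; μ^(2)=-4/3; μ^(3)=-3

((1, 0, 0); (1, 1, 1); (0, 0, 1))


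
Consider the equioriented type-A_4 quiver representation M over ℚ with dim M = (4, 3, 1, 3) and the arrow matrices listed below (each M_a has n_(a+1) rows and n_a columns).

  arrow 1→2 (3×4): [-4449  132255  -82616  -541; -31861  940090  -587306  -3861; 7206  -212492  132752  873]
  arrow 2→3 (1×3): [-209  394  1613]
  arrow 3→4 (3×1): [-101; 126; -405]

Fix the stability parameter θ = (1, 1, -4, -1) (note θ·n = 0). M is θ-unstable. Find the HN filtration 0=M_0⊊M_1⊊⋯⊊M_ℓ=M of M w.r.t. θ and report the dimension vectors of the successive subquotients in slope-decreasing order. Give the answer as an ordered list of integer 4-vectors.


Via rank(M_{q-1}∘⋯∘M_p): M ≅ I[1,1], I[1,2]^2, I[1,4], I[4,4]^2.
μ_θ-semistable layers: μ^(1)=1; μ^(2)=-3/4; μ^(3)=-1

((3, 2, 0, 0); (1, 1, 1, 1); (0, 0, 0, 2))


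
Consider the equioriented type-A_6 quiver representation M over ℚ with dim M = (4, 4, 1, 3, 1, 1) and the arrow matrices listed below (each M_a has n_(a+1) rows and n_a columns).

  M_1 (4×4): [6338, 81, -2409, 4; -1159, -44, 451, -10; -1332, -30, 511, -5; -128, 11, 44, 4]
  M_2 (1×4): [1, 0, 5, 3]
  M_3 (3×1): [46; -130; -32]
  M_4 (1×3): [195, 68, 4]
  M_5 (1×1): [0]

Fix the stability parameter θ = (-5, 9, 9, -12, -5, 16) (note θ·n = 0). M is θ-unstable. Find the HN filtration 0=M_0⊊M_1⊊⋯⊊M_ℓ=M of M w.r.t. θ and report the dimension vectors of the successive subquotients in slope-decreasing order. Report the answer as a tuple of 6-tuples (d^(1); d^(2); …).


Interval decomposition of M: I[1,2]^3, I[1,5], I[4,4]^2, I[6,6].
HN type (ℓ=5): μ^(1)=16; μ^(2)=9; μ^(3)=1/4; μ^(4)=-5; μ^(5)=-12

((0, 0, 0, 0, 0, 1); (0, 3, 0, 0, 0, 0); (0, 1, 1, 1, 1, 0); (4, 0, 0, 0, 0, 0); (0, 0, 0, 2, 0, 0))


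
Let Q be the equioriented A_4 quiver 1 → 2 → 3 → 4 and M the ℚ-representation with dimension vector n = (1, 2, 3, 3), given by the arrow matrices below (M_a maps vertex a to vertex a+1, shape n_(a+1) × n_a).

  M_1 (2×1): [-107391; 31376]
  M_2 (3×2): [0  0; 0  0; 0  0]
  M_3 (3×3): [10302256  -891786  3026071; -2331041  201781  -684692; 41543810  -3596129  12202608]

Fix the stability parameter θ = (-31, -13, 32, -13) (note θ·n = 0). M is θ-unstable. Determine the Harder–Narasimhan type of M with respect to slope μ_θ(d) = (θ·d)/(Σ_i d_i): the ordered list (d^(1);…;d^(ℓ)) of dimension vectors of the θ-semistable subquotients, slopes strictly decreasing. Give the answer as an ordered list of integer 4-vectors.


Interval decomposition of M: I[1,2], I[2,2], I[3,4]^3.
HN type (ℓ=3): μ^(1)=19/2; μ^(2)=-13; μ^(3)=-31

((0, 0, 3, 3); (0, 2, 0, 0); (1, 0, 0, 0))


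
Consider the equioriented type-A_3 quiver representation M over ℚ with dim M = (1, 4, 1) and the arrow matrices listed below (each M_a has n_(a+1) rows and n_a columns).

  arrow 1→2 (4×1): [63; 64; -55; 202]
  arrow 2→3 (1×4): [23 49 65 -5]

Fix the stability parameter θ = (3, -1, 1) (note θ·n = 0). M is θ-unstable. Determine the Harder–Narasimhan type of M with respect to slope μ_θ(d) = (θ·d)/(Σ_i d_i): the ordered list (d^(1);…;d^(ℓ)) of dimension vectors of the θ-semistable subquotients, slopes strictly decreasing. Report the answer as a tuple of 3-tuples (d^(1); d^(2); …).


Via rank(M_{q-1}∘⋯∘M_p): M ≅ I[1,2], I[2,2]^2, I[2,3].
μ_θ-semistable layers: μ^(1)=1; μ^(2)=-1

((1, 1, 1); (0, 3, 0))


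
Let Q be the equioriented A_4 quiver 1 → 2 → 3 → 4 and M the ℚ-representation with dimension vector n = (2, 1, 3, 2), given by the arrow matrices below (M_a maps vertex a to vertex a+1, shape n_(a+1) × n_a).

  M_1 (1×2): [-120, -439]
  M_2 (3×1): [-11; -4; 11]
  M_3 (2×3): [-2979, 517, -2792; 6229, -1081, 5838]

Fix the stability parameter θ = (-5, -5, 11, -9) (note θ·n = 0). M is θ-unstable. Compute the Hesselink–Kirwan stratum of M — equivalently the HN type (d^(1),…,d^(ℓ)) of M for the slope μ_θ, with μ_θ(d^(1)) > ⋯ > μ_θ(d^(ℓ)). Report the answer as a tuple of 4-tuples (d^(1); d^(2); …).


Interval decomposition of M: I[1,1], I[1,4], I[3,3], I[3,4].
HN type (ℓ=3): μ^(1)=11; μ^(2)=1; μ^(3)=-5

((0, 0, 1, 0); (0, 0, 2, 2); (2, 1, 0, 0))


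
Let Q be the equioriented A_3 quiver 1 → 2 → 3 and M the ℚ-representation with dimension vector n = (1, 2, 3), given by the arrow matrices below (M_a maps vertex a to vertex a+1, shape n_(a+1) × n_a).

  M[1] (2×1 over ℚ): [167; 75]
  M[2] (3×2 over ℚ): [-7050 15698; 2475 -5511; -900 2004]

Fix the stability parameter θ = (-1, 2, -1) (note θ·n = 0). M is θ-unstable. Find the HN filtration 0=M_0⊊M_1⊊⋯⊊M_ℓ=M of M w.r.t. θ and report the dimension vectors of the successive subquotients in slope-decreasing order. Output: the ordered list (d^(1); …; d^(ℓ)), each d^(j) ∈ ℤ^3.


Via rank(M_{q-1}∘⋯∘M_p): M ≅ I[1,2], I[2,3], I[3,3]^2.
μ_θ-semistable layers: μ^(1)=2; μ^(2)=1/2; μ^(3)=-1

((0, 1, 0); (0, 1, 1); (1, 0, 2))


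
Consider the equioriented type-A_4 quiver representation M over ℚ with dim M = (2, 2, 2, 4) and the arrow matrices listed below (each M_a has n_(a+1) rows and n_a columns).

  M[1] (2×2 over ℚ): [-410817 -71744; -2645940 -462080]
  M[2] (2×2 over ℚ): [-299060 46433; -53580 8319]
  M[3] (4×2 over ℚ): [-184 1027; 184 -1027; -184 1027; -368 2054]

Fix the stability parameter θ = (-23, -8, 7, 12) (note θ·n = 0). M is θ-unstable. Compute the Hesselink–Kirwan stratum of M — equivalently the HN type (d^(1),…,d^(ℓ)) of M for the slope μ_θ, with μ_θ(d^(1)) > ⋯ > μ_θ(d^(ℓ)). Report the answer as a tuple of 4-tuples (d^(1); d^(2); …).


Via rank(M_{q-1}∘⋯∘M_p): M ≅ I[1,1], I[1,2], I[2,4], I[3,3], I[4,4]^3.
μ_θ-semistable layers: μ^(1)=12; μ^(2)=7; μ^(3)=-8; μ^(4)=-23

((0, 0, 0, 4); (0, 0, 2, 0); (0, 2, 0, 0); (2, 0, 0, 0))


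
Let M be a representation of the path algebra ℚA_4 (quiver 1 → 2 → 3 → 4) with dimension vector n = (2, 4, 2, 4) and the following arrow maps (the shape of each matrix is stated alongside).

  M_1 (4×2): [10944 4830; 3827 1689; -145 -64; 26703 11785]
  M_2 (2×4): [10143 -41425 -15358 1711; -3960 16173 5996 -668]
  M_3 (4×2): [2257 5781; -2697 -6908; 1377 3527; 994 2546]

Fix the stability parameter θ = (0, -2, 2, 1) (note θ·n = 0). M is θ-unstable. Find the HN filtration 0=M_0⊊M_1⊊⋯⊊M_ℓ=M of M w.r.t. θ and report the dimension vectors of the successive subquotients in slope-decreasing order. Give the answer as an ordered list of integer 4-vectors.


Barcode: M ≅ I[1,4]^2, I[2,2]^2, I[4,4]^2. HN layers by μ_θ (4 steps, strictly decreasing):
  μ^(1)=3/2; μ^(2)=1; μ^(3)=-1; μ^(4)=-2

((0, 0, 2, 2); (0, 0, 0, 2); (2, 2, 0, 0); (0, 2, 0, 0))


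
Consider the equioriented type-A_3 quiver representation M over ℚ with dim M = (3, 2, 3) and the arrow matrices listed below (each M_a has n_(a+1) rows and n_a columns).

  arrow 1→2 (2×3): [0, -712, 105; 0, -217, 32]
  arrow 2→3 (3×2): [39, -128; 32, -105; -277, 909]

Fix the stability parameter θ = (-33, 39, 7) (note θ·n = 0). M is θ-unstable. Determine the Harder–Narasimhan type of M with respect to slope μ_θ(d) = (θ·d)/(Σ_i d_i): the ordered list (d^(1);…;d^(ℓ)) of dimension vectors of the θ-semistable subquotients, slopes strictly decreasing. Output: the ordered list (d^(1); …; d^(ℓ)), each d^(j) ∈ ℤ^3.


Barcode: M ≅ I[1,1], I[1,3]^2, I[3,3]. HN layers by μ_θ (3 steps, strictly decreasing):
  μ^(1)=23; μ^(2)=7; μ^(3)=-33

((0, 2, 2); (0, 0, 1); (3, 0, 0))


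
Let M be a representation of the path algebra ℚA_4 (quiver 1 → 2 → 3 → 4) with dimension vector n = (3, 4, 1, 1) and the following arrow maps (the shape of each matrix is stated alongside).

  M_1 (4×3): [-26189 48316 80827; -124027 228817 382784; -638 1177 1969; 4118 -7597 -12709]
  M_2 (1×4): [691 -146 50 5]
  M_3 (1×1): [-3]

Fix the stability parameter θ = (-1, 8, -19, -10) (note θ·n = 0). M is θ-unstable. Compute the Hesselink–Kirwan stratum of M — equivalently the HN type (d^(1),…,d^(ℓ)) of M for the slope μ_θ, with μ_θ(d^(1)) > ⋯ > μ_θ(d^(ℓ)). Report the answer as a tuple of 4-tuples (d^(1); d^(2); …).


Interval decomposition of M: I[1,1], I[1,2], I[1,4], I[2,2]^2.
HN type (ℓ=3): μ^(1)=8; μ^(2)=-1; μ^(3)=-11/2

((0, 3, 0, 0); (2, 0, 0, 0); (1, 1, 1, 1))


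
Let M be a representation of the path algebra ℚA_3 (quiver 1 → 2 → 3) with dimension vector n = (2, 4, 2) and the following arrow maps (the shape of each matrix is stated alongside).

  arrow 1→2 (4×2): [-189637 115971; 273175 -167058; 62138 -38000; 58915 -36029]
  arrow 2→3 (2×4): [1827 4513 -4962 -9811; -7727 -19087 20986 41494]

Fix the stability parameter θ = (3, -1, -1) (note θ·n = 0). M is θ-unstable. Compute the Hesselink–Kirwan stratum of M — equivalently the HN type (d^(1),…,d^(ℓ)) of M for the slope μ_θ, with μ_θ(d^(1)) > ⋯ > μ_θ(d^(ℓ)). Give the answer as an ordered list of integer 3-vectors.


Interval decomposition of M: I[1,3]^2, I[2,2]^2.
HN type (ℓ=2): μ^(1)=1/3; μ^(2)=-1

((2, 2, 2); (0, 2, 0))


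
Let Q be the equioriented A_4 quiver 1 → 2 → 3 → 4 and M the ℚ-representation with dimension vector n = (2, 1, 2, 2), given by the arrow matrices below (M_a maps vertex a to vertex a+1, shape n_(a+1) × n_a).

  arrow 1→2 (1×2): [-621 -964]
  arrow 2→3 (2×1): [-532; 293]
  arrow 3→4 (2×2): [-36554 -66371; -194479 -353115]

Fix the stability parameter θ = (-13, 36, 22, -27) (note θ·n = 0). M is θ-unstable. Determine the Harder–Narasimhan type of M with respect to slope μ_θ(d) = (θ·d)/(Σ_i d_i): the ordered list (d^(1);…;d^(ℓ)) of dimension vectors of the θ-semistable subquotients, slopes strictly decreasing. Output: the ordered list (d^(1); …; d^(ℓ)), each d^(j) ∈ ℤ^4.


Barcode: M ≅ I[1,1], I[1,4], I[3,4]. HN layers by μ_θ (3 steps, strictly decreasing):
  μ^(1)=31/3; μ^(2)=-5/2; μ^(3)=-13

((0, 1, 1, 1); (0, 0, 1, 1); (2, 0, 0, 0))


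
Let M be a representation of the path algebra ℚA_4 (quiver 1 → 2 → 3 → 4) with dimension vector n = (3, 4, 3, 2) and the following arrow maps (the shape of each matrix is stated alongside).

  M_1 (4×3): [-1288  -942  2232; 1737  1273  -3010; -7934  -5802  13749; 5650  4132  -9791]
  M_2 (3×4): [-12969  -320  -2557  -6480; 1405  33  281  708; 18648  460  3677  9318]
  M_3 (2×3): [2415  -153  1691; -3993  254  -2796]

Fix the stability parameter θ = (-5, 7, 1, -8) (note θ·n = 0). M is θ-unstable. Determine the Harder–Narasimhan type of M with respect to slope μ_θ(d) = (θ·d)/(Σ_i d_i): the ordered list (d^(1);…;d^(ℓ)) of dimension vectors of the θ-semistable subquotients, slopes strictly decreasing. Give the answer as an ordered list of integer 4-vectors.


Interval decomposition of M: I[1,3], I[1,4]^2, I[2,2].
HN type (ℓ=4): μ^(1)=7; μ^(2)=4; μ^(3)=0; μ^(4)=-5

((0, 1, 0, 0); (0, 1, 1, 0); (0, 2, 2, 2); (3, 0, 0, 0))


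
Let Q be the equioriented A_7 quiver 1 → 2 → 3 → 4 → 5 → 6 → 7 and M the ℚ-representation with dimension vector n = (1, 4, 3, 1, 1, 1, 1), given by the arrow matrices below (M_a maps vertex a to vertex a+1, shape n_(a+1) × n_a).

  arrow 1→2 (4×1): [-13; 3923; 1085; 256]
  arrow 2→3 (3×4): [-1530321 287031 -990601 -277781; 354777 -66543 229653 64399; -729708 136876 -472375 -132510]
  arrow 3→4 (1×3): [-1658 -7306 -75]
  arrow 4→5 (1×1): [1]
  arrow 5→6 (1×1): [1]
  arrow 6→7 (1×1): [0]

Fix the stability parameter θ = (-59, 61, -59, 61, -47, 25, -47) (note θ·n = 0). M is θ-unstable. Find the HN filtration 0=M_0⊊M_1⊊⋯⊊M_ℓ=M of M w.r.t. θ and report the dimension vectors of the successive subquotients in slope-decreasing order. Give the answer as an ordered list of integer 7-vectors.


Via rank(M_{q-1}∘⋯∘M_p): M ≅ I[1,6], I[2,2], I[2,3]^2, I[7,7].
μ_θ-semistable layers: μ^(1)=61; μ^(2)=25; μ^(3)=7; μ^(4)=1; μ^(5)=-47; μ^(6)=-59

((0, 1, 0, 0, 0, 0, 0); (0, 0, 0, 0, 0, 1, 0); (0, 0, 0, 1, 1, 0, 0); (0, 3, 3, 0, 0, 0, 0); (0, 0, 0, 0, 0, 0, 1); (1, 0, 0, 0, 0, 0, 0))


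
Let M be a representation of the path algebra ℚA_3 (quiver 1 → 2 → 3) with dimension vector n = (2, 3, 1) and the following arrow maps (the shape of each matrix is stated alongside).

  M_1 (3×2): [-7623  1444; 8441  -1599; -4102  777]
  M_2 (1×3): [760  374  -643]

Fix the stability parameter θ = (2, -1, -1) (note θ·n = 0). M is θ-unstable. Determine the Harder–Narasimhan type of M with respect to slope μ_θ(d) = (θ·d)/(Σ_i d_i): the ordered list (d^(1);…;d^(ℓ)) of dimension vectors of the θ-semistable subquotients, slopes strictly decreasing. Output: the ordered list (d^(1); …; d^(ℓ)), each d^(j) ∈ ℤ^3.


Interval decomposition of M: I[1,2], I[1,3], I[2,2].
HN type (ℓ=3): μ^(1)=1/2; μ^(2)=0; μ^(3)=-1

((1, 1, 0); (1, 1, 1); (0, 1, 0))


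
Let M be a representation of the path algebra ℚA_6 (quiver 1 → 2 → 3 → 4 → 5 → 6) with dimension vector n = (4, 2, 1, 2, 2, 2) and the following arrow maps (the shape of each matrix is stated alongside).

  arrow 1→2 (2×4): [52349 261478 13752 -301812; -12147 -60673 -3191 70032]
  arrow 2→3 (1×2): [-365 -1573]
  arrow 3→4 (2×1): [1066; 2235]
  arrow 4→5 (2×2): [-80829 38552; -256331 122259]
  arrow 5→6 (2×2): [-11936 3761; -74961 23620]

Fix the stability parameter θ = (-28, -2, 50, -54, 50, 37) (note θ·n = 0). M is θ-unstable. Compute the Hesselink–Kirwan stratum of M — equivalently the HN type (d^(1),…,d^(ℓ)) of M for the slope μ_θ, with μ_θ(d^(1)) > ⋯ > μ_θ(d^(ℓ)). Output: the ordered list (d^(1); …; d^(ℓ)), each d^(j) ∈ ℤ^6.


Via rank(M_{q-1}∘⋯∘M_p): M ≅ I[1,1]^2, I[1,2], I[1,6], I[4,6].
μ_θ-semistable layers: μ^(1)=87/2; μ^(2)=-2; μ^(3)=-28; μ^(4)=-54

((0, 0, 0, 0, 2, 2); (0, 2, 1, 1, 0, 0); (4, 0, 0, 0, 0, 0); (0, 0, 0, 1, 0, 0))


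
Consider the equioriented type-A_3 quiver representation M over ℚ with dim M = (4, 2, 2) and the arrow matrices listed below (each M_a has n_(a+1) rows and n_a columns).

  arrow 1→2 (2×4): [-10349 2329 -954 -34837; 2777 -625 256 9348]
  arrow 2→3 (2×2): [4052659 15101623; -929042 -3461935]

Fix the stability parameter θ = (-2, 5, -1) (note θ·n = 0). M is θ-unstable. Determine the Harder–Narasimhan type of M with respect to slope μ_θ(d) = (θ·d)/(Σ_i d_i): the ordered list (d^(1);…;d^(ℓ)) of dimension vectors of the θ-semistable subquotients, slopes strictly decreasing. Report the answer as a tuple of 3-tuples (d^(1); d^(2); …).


Interval decomposition of M: I[1,1]^2, I[1,3]^2.
HN type (ℓ=2): μ^(1)=2; μ^(2)=-2

((0, 2, 2); (4, 0, 0))


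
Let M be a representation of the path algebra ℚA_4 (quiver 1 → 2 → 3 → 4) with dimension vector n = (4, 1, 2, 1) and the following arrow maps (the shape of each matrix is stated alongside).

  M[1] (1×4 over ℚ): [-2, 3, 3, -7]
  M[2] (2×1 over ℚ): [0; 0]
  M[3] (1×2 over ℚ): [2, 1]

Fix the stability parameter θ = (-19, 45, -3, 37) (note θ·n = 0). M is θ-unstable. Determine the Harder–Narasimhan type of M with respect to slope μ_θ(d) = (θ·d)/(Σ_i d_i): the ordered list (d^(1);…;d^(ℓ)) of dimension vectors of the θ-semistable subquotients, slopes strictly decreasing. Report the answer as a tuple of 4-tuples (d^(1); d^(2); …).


Interval decomposition of M: I[1,1]^3, I[1,2], I[3,3], I[3,4].
HN type (ℓ=4): μ^(1)=45; μ^(2)=37; μ^(3)=-3; μ^(4)=-19

((0, 1, 0, 0); (0, 0, 0, 1); (0, 0, 2, 0); (4, 0, 0, 0))


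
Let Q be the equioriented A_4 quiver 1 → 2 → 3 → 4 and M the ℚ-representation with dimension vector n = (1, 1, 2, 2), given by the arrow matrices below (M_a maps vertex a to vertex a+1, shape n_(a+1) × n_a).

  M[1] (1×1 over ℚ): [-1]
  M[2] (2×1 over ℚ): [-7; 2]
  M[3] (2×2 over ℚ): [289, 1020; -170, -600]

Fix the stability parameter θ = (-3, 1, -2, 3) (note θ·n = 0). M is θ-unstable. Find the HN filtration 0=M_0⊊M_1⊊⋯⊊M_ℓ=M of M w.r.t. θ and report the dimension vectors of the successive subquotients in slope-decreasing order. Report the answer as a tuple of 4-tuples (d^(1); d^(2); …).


Barcode: M ≅ I[1,4], I[3,3], I[4,4]. HN layers by μ_θ (4 steps, strictly decreasing):
  μ^(1)=3; μ^(2)=-1/2; μ^(3)=-2; μ^(4)=-3

((0, 0, 0, 2); (0, 1, 1, 0); (0, 0, 1, 0); (1, 0, 0, 0))


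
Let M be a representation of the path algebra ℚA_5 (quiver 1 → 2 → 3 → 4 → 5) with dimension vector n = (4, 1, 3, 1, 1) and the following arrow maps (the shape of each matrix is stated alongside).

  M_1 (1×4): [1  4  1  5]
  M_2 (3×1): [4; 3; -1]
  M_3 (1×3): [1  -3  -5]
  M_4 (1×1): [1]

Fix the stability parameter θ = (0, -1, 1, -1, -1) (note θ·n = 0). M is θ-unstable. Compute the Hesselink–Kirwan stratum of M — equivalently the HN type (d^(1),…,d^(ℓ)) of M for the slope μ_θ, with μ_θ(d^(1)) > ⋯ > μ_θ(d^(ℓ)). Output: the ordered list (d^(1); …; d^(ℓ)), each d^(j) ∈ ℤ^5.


Barcode: M ≅ I[1,1]^3, I[1,3], I[3,3], I[3,5]. HN layers by μ_θ (4 steps, strictly decreasing):
  μ^(1)=1; μ^(2)=0; μ^(3)=-1/3; μ^(4)=-1/2

((0, 0, 2, 0, 0); (3, 0, 0, 0, 0); (0, 0, 1, 1, 1); (1, 1, 0, 0, 0))


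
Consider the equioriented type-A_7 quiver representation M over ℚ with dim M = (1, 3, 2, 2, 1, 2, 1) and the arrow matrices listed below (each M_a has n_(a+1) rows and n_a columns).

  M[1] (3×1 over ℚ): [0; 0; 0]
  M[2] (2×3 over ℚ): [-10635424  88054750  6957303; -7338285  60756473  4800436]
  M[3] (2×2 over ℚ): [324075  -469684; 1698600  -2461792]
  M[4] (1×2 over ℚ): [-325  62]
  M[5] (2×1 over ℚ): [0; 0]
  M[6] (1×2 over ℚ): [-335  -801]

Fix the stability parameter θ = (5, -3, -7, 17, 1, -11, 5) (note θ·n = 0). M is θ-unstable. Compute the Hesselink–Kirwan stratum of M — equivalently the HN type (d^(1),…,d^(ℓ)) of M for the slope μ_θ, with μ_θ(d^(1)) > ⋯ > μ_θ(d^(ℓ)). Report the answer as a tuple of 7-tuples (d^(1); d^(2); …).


Via rank(M_{q-1}∘⋯∘M_p): M ≅ I[1,1], I[2,2], I[2,3], I[2,5], I[4,4], I[6,6], I[6,7].
μ_θ-semistable layers: μ^(1)=17; μ^(2)=9; μ^(3)=5; μ^(4)=-3; μ^(5)=-5; μ^(6)=-11

((0, 0, 0, 1, 0, 0, 0); (0, 0, 0, 1, 1, 0, 0); (1, 0, 0, 0, 0, 0, 1); (0, 1, 0, 0, 0, 0, 0); (0, 2, 2, 0, 0, 0, 0); (0, 0, 0, 0, 0, 2, 0))


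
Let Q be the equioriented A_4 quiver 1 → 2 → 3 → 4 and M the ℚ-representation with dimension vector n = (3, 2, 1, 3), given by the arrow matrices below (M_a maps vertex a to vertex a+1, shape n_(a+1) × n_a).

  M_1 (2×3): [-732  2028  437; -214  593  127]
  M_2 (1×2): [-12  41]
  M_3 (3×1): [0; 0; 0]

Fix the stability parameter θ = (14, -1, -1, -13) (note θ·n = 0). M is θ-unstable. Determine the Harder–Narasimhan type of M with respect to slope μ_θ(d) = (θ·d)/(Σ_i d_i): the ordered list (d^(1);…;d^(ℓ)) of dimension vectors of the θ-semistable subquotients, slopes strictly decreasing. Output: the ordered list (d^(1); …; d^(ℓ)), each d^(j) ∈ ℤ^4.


Interval decomposition of M: I[1,1], I[1,2], I[1,3], I[4,4]^3.
HN type (ℓ=4): μ^(1)=14; μ^(2)=13/2; μ^(3)=4; μ^(4)=-13

((1, 0, 0, 0); (1, 1, 0, 0); (1, 1, 1, 0); (0, 0, 0, 3))
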